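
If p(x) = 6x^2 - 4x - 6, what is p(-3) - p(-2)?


p(-3) = 60
p(-2) = 26
p(-3) - p(-2) = 60 - 26 = 34


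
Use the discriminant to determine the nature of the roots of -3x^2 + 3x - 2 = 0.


D = b^2 - 4ac = (3)^2 - 4(-3)(-2) = 9 - 24 = -15
Since D < 0: two complex conjugate roots (no real roots)


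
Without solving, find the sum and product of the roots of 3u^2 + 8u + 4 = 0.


For au^2+bu+c=0: sum = -b/a, product = c/a.
a=3, b=8, c=4
Sum = -(8)/3 = -8/3
Product = (4)/3 = 4/3


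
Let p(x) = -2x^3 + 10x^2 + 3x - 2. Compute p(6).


Using direct substitution:
  -2 * (6)^3 = -432
  10 * (6)^2 = 360
  3 * (6)^1 = 18
  constant: -2
Sum = -432 + 360 + 18 - 2 = -56


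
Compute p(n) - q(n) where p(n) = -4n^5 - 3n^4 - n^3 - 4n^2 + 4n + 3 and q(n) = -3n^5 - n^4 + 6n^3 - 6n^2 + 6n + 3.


Distribute the minus sign:
  (-4n^5 - 3n^4 - n^3 - 4n^2 + 4n + 3)
- (-3n^5 - n^4 + 6n^3 - 6n^2 + 6n + 3)
Negate second polynomial: 3n^5 + n^4 - 6n^3 + 6n^2 - 6n - 3
Add: -n^5 - 2n^4 - 7n^3 + 2n^2 - 2n


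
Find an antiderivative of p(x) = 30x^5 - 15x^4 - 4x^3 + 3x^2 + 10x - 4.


Reverse power rule on each term:
  ∫ 30x^5 dx = 5x^6
  ∫ -15x^4 dx = -3x^5
  ∫ -4x^3 dx = -x^4
  ∫ 3x^2 dx = x^3
  ∫ 10x dx = 5x^2
  ∫ -4 dx = -4x
F(x) = 5x^6 - 3x^5 - x^4 + x^3 + 5x^2 - 4x + C


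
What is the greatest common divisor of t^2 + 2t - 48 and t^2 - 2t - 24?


Factor each:
  t^2 + 2t - 48 = (t - 6)(t + 8)
  t^2 - 2t - 24 = (t - 6)(t + 4)
Common monic factor: t - 6


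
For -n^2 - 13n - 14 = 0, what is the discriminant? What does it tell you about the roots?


D = b^2 - 4ac = (-13)^2 - 4(-1)(-14) = 169 - 56 = 113
Since D > 0: two distinct irrational roots


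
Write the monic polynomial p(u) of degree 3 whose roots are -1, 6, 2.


p(u) = (u + 1)(u - 6)(u - 2)
Expand: u^3 - 7u^2 + 4u + 12


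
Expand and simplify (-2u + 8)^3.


Expand (-2u + 8)^3 by repeated multiplication:
  (-2u + 8)^2 = 4u^2 - 32u + 64
= -8u^3 + 96u^2 - 384u + 512


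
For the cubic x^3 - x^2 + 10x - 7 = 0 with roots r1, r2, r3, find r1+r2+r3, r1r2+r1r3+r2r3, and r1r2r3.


Monic cubic x^3+bx^2+cx+d=0: sum=-b, pairwise sum=c, product=-d.
b=-1, c=10, d=-7
r1+r2+r3 = 1
r1r2+r1r3+r2r3 = 10
r1r2r3 = 7


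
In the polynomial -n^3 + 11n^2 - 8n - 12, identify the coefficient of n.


Read off the coefficient of n: -8


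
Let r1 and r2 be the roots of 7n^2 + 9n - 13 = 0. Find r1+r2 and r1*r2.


For an^2+bn+c=0: sum = -b/a, product = c/a.
a=7, b=9, c=-13
Sum = -(9)/7 = -9/7
Product = (-13)/7 = -13/7


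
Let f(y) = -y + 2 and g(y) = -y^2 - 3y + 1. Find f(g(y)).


Substitute g(y) into f:
f(g(y)) = -1*(-y^2 - 3y + 1) + 2
Expand and combine: y^2 + 3y + 1


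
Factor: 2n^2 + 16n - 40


Roots satisfy r1 + r2 = -b/a = -8 and r1*r2 = c/a = -20.
So r1 = -10, r2 = 2.
2n^2 + 16n - 40 = 2(n - r1)(n - r2) = 2(n + 10)(n - 2)


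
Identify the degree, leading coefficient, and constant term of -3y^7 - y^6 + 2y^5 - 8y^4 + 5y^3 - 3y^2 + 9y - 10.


Highest power of y is 7, with coefficient -3. Constant term is -10.
Degree = 7, leading coefficient = -3, constant term = -10


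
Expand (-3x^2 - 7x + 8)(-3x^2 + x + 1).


Distribute each term of the first polynomial:
  (-3x^2)(-3x^2 + x + 1) = 9x^4 - 3x^3 - 3x^2
  (-7x)(-3x^2 + x + 1) = 21x^3 - 7x^2 - 7x
  (8)(-3x^2 + x + 1) = -24x^2 + 8x + 8
Sum: 9x^4 + 18x^3 - 34x^2 + x + 8


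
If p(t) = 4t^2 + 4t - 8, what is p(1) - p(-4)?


p(1) = 0
p(-4) = 40
p(1) - p(-4) = 0 - 40 = -40


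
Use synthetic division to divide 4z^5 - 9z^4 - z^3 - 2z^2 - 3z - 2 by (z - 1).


Synthetic division with c = 1. Coefficients: 4, -9, -1, -2, -3, -2
Bring down 4.
  4 * 1 = 4; 4 - 9 = -5
  -5 * 1 = -5; -5 - 1 = -6
  -6 * 1 = -6; -6 - 2 = -8
  -8 * 1 = -8; -8 - 3 = -11
  -11 * 1 = -11; -11 - 2 = -13
Quotient: 4z^4 - 5z^3 - 6z^2 - 8z - 11, Remainder: -13


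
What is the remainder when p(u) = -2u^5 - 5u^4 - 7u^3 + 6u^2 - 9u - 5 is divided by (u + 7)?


By the Remainder Theorem, the remainder equals p(-7):
  -2*(-7)^5 = 33614
  -5*(-7)^4 = -12005
  -7*(-7)^3 = 2401
  6*(-7)^2 = 294
  -9*(-7)^1 = 63
  constant: -5
Sum: 33614 - 12005 + 2401 + 294 + 63 - 5 = 24362


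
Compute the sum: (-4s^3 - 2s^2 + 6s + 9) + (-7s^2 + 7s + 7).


Align terms by degree and add:
  -4s^3 - 2s^2 + 6s + 9
  -7s^2 + 7s + 7
= -4s^3 - 9s^2 + 13s + 16


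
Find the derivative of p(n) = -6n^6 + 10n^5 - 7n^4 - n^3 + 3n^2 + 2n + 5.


Apply the power rule term by term:
  d/dn(-6n^6) = -36n^5
  d/dn(10n^5) = 50n^4
  d/dn(-7n^4) = -28n^3
  d/dn(-n^3) = -3n^2
  d/dn(3n^2) = 6n
  d/dn(2n) = 2
  d/dn(5) = 0
p'(n) = -36n^5 + 50n^4 - 28n^3 - 3n^2 + 6n + 2


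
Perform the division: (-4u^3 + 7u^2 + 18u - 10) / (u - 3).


(-4u^3 + 7u^2 + 18u - 10) / (u - 3)
Step 1: -4u^2 * (u - 3) = -4u^3 + 12u^2; subtract.
Step 2: -5u * (u - 3) = -5u^2 + 15u; subtract.
Step 3: 3 * (u - 3) = 3u - 9; subtract.
Quotient: -4u^2 - 5u + 3, Remainder: -1


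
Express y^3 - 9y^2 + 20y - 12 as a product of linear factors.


Try integer roots (divisors of -12). y=6: p(6)=0.
Divide out (y - 6): quotient is y^2 - 3y + 2.
Factor the quadratic: (y - 2)(y - 1)
Result: (y - 6)(y - 2)(y - 1)


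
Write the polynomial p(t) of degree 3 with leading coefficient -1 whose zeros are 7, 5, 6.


p(t) = -(t - 7)(t - 5)(t - 6)
Expand: -t^3 + 18t^2 - 107t + 210


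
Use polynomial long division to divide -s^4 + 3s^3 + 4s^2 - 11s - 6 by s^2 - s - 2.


(-s^4 + 3s^3 + 4s^2 - 11s - 6) / (s^2 - s - 2)
Step 1: -s^2 * (s^2 - s - 2) = -s^4 + s^3 + 2s^2; subtract.
Step 2: 2s * (s^2 - s - 2) = 2s^3 - 2s^2 - 4s; subtract.
Step 3: 4 * (s^2 - s - 2) = 4s^2 - 4s - 8; subtract.
Quotient: -s^2 + 2s + 4, Remainder: -3s + 2


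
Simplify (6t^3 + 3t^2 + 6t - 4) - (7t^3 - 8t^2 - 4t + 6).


Distribute the minus sign:
  (6t^3 + 3t^2 + 6t - 4)
- (7t^3 - 8t^2 - 4t + 6)
Negate second polynomial: -7t^3 + 8t^2 + 4t - 6
Add: -t^3 + 11t^2 + 10t - 10


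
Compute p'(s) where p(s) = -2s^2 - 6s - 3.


Apply the power rule term by term:
  d/ds(-2s^2) = -4s
  d/ds(-6s) = -6
  d/ds(-3) = 0
p'(s) = -4s - 6


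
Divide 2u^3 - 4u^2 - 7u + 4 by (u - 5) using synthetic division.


Synthetic division with c = 5. Coefficients: 2, -4, -7, 4
Bring down 2.
  2 * 5 = 10; 10 - 4 = 6
  6 * 5 = 30; 30 - 7 = 23
  23 * 5 = 115; 115 + 4 = 119
Quotient: 2u^2 + 6u + 23, Remainder: 119


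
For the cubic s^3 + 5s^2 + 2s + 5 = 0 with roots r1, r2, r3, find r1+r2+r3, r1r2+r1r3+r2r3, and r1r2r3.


Monic cubic s^3+bs^2+cs+d=0: sum=-b, pairwise sum=c, product=-d.
b=5, c=2, d=5
r1+r2+r3 = -5
r1r2+r1r3+r2r3 = 2
r1r2r3 = -5


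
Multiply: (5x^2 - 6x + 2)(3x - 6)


Distribute each term of the first polynomial:
  (5x^2)(3x - 6) = 15x^3 - 30x^2
  (-6x)(3x - 6) = -18x^2 + 36x
  (2)(3x - 6) = 6x - 12
Sum: 15x^3 - 48x^2 + 42x - 12


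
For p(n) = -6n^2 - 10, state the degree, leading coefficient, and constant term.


Highest power of n is 2, with coefficient -6. Constant term is -10.
Degree = 2, leading coefficient = -6, constant term = -10


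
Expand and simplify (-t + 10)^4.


Expand (-t + 10)^4 by repeated multiplication:
  (-t + 10)^2 = t^2 - 20t + 100
  (-t + 10)^3 = -t^3 + 30t^2 - 300t + 1000
= t^4 - 40t^3 + 600t^2 - 4000t + 10000


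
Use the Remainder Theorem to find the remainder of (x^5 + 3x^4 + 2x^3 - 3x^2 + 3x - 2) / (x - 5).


By the Remainder Theorem, the remainder equals p(5):
  1*(5)^5 = 3125
  3*(5)^4 = 1875
  2*(5)^3 = 250
  -3*(5)^2 = -75
  3*(5)^1 = 15
  constant: -2
Sum: 3125 + 1875 + 250 - 75 + 15 - 2 = 5188


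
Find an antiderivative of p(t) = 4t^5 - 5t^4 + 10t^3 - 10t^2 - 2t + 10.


Reverse power rule on each term:
  ∫ 4t^5 dt = (2/3)t^6
  ∫ -5t^4 dt = -t^5
  ∫ 10t^3 dt = (5/2)t^4
  ∫ -10t^2 dt = -(10/3)t^3
  ∫ -2t dt = -t^2
  ∫ 10 dt = 10t
F(t) = (2/3)t^6 - t^5 + (5/2)t^4 - (10/3)t^3 - t^2 + 10t + C


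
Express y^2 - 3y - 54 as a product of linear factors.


Roots satisfy r1 + r2 = -b/a = 3 and r1*r2 = c/a = -54.
So r1 = 9, r2 = -6.
y^2 - 3y - 54 = (y - r1)(y - r2) = (y - 9)(y + 6)


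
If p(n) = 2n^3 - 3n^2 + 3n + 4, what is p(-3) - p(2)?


p(-3) = -86
p(2) = 14
p(-3) - p(2) = -86 - 14 = -100


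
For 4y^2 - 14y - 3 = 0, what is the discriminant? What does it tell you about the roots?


D = b^2 - 4ac = (-14)^2 - 4(4)(-3) = 196 + 48 = 244
Since D > 0: two distinct irrational roots


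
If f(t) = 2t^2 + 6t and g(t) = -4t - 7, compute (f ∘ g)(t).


Substitute g(t) into f:
f(g(t)) = 2*(-4t - 7)^2 + 6*(-4t - 7)
(-4t - 7)^2 = 16t^2 + 56t + 49
Expand and combine: 32t^2 + 88t + 56


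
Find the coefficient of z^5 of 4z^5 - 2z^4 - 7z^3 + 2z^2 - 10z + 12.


Read off the coefficient of z^5: 4


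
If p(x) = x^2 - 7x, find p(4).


Using direct substitution:
  1 * (4)^2 = 16
  -7 * (4)^1 = -28
  constant: 0
Sum = 16 - 28 + 0 = -12


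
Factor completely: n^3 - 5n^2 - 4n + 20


Try integer roots (divisors of 20). n=5: p(5)=0.
Divide out (n - 5): quotient is n^2 - 4.
Factor the quadratic: (n + 2)(n - 2)
Result: (n - 5)(n + 2)(n - 2)


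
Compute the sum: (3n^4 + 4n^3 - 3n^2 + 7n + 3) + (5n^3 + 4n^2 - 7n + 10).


Align terms by degree and add:
  3n^4 + 4n^3 - 3n^2 + 7n + 3
+ 5n^3 + 4n^2 - 7n + 10
= 3n^4 + 9n^3 + n^2 + 13


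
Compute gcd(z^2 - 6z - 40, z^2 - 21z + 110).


Factor each:
  z^2 - 6z - 40 = (z - 10)(z + 4)
  z^2 - 21z + 110 = (z - 10)(z - 11)
Common monic factor: z - 10


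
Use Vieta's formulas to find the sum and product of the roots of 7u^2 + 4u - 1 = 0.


For au^2+bu+c=0: sum = -b/a, product = c/a.
a=7, b=4, c=-1
Sum = -(4)/7 = -4/7
Product = (-1)/7 = -1/7


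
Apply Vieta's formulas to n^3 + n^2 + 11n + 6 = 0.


Monic cubic n^3+bn^2+cn+d=0: sum=-b, pairwise sum=c, product=-d.
b=1, c=11, d=6
r1+r2+r3 = -1
r1r2+r1r3+r2r3 = 11
r1r2r3 = -6


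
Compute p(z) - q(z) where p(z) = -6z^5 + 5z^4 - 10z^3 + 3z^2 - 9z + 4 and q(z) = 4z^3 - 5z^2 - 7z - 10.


Distribute the minus sign:
  (-6z^5 + 5z^4 - 10z^3 + 3z^2 - 9z + 4)
- (4z^3 - 5z^2 - 7z - 10)
Negate second polynomial: -4z^3 + 5z^2 + 7z + 10
Add: -6z^5 + 5z^4 - 14z^3 + 8z^2 - 2z + 14


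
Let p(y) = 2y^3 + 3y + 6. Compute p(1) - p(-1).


p(1) = 11
p(-1) = 1
p(1) - p(-1) = 11 - 1 = 10


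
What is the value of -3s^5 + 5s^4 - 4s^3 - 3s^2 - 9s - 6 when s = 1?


Using direct substitution:
  -3 * (1)^5 = -3
  5 * (1)^4 = 5
  -4 * (1)^3 = -4
  -3 * (1)^2 = -3
  -9 * (1)^1 = -9
  constant: -6
Sum = -3 + 5 - 4 - 3 - 9 - 6 = -20


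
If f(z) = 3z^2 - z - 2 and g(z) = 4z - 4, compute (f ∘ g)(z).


Substitute g(z) into f:
f(g(z)) = 3*(4z - 4)^2 + (-1)*(4z - 4) + (-2)
(4z - 4)^2 = 16z^2 - 32z + 16
Expand and combine: 48z^2 - 100z + 50


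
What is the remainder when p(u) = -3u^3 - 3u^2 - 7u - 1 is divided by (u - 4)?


By the Remainder Theorem, the remainder equals p(4):
  -3*(4)^3 = -192
  -3*(4)^2 = -48
  -7*(4)^1 = -28
  constant: -1
Sum: -192 - 48 - 28 - 1 = -269


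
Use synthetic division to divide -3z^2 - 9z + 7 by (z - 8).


Synthetic division with c = 8. Coefficients: -3, -9, 7
Bring down -3.
  -3 * 8 = -24; -24 - 9 = -33
  -33 * 8 = -264; -264 + 7 = -257
Quotient: -3z - 33, Remainder: -257


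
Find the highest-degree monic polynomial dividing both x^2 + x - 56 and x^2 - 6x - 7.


Factor each:
  x^2 + x - 56 = (x - 7)(x + 8)
  x^2 - 6x - 7 = (x - 7)(x + 1)
Common monic factor: x - 7


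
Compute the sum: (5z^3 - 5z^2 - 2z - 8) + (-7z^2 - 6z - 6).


Align terms by degree and add:
  5z^3 - 5z^2 - 2z - 8
  -7z^2 - 6z - 6
= 5z^3 - 12z^2 - 8z - 14


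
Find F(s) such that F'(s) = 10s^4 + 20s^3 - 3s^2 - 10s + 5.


Reverse power rule on each term:
  ∫ 10s^4 ds = 2s^5
  ∫ 20s^3 ds = 5s^4
  ∫ -3s^2 ds = -s^3
  ∫ -10s ds = -5s^2
  ∫ 5 ds = 5s
F(s) = 2s^5 + 5s^4 - s^3 - 5s^2 + 5s + C


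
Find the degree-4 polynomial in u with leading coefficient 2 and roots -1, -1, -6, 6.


p(u) = 2(u + 1)(u + 1)(u + 6)(u - 6)
Expand: 2u^4 + 4u^3 - 70u^2 - 144u - 72


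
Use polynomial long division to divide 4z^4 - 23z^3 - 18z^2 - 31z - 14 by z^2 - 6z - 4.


(4z^4 - 23z^3 - 18z^2 - 31z - 14) / (z^2 - 6z - 4)
Step 1: 4z^2 * (z^2 - 6z - 4) = 4z^4 - 24z^3 - 16z^2; subtract.
Step 2: z * (z^2 - 6z - 4) = z^3 - 6z^2 - 4z; subtract.
Step 3: 4 * (z^2 - 6z - 4) = 4z^2 - 24z - 16; subtract.
Quotient: 4z^2 + z + 4, Remainder: -3z + 2


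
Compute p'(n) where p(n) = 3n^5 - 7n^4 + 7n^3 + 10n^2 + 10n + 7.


Apply the power rule term by term:
  d/dn(3n^5) = 15n^4
  d/dn(-7n^4) = -28n^3
  d/dn(7n^3) = 21n^2
  d/dn(10n^2) = 20n
  d/dn(10n) = 10
  d/dn(7) = 0
p'(n) = 15n^4 - 28n^3 + 21n^2 + 20n + 10


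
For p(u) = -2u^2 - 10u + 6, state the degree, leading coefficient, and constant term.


Highest power of u is 2, with coefficient -2. Constant term is 6.
Degree = 2, leading coefficient = -2, constant term = 6


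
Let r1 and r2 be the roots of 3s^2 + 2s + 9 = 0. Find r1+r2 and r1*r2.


For as^2+bs+c=0: sum = -b/a, product = c/a.
a=3, b=2, c=9
Sum = -(2)/3 = -2/3
Product = (9)/3 = 3


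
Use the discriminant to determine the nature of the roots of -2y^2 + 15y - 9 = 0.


D = b^2 - 4ac = (15)^2 - 4(-2)(-9) = 225 - 72 = 153
Since D > 0: two distinct irrational roots


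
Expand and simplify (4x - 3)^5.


Expand (4x - 3)^5 by repeated multiplication:
  (4x - 3)^2 = 16x^2 - 24x + 9
  (4x - 3)^3 = 64x^3 - 144x^2 + 108x - 27
  (4x - 3)^4 = 256x^4 - 768x^3 + 864x^2 - 432x + 81
= 1024x^5 - 3840x^4 + 5760x^3 - 4320x^2 + 1620x - 243


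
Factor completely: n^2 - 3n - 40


Roots satisfy r1 + r2 = -b/a = 3 and r1*r2 = c/a = -40.
So r1 = 8, r2 = -5.
n^2 - 3n - 40 = (n - r1)(n - r2) = (n - 8)(n + 5)


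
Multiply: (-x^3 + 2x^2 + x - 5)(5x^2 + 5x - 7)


Distribute each term of the first polynomial:
  (-x^3)(5x^2 + 5x - 7) = -5x^5 - 5x^4 + 7x^3
  (2x^2)(5x^2 + 5x - 7) = 10x^4 + 10x^3 - 14x^2
  (x)(5x^2 + 5x - 7) = 5x^3 + 5x^2 - 7x
  (-5)(5x^2 + 5x - 7) = -25x^2 - 25x + 35
Sum: -5x^5 + 5x^4 + 22x^3 - 34x^2 - 32x + 35


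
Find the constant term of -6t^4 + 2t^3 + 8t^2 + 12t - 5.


Read off the constant term: -5


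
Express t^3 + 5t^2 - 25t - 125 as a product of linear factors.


Try integer roots (divisors of -125). t=-5: p(-5)=0.
Divide out (t + 5): quotient is t^2 - 25.
Factor the quadratic: (t + 5)(t - 5)
Result: (t + 5)(t + 5)(t - 5)


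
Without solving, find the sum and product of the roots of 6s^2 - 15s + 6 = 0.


For as^2+bs+c=0: sum = -b/a, product = c/a.
a=6, b=-15, c=6
Sum = -(-15)/6 = 5/2
Product = (6)/6 = 1


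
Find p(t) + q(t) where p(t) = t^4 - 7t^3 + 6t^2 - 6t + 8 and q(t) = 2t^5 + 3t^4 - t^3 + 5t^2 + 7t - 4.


Align terms by degree and add:
  t^4 - 7t^3 + 6t^2 - 6t + 8
+ 2t^5 + 3t^4 - t^3 + 5t^2 + 7t - 4
= 2t^5 + 4t^4 - 8t^3 + 11t^2 + t + 4


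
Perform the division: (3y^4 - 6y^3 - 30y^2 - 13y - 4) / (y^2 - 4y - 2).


(3y^4 - 6y^3 - 30y^2 - 13y - 4) / (y^2 - 4y - 2)
Step 1: 3y^2 * (y^2 - 4y - 2) = 3y^4 - 12y^3 - 6y^2; subtract.
Step 2: 6y * (y^2 - 4y - 2) = 6y^3 - 24y^2 - 12y; subtract.
Step 3: 0 * (y^2 - 4y - 2) = 0; subtract.
Quotient: 3y^2 + 6y, Remainder: -y - 4


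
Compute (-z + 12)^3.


Expand (-z + 12)^3 by repeated multiplication:
  (-z + 12)^2 = z^2 - 24z + 144
= -z^3 + 36z^2 - 432z + 1728


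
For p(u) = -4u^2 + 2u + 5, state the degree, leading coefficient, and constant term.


Highest power of u is 2, with coefficient -4. Constant term is 5.
Degree = 2, leading coefficient = -4, constant term = 5


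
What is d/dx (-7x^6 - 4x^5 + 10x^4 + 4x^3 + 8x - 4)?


Apply the power rule term by term:
  d/dx(-7x^6) = -42x^5
  d/dx(-4x^5) = -20x^4
  d/dx(10x^4) = 40x^3
  d/dx(4x^3) = 12x^2
  d/dx(8x) = 8
  d/dx(-4) = 0
p'(x) = -42x^5 - 20x^4 + 40x^3 + 12x^2 + 8


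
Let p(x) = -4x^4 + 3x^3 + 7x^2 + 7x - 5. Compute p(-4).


Using direct substitution:
  -4 * (-4)^4 = -1024
  3 * (-4)^3 = -192
  7 * (-4)^2 = 112
  7 * (-4)^1 = -28
  constant: -5
Sum = -1024 - 192 + 112 - 28 - 5 = -1137


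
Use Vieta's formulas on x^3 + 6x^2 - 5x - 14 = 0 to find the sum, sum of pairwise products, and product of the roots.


Monic cubic x^3+bx^2+cx+d=0: sum=-b, pairwise sum=c, product=-d.
b=6, c=-5, d=-14
r1+r2+r3 = -6
r1r2+r1r3+r2r3 = -5
r1r2r3 = 14


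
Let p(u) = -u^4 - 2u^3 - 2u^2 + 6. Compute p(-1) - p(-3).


p(-1) = 5
p(-3) = -39
p(-1) - p(-3) = 5 + 39 = 44


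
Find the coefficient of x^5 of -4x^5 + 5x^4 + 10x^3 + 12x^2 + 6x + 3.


Read off the coefficient of x^5: -4


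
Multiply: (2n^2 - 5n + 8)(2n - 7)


Distribute each term of the first polynomial:
  (2n^2)(2n - 7) = 4n^3 - 14n^2
  (-5n)(2n - 7) = -10n^2 + 35n
  (8)(2n - 7) = 16n - 56
Sum: 4n^3 - 24n^2 + 51n - 56


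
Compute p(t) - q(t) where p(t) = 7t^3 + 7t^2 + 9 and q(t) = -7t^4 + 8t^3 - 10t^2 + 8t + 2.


Distribute the minus sign:
  (7t^3 + 7t^2 + 9)
- (-7t^4 + 8t^3 - 10t^2 + 8t + 2)
Negate second polynomial: 7t^4 - 8t^3 + 10t^2 - 8t - 2
Add: 7t^4 - t^3 + 17t^2 - 8t + 7


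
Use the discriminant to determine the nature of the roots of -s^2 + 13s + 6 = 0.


D = b^2 - 4ac = (13)^2 - 4(-1)(6) = 169 + 24 = 193
Since D > 0: two distinct irrational roots


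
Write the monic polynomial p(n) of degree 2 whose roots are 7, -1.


p(n) = (n - 7)(n + 1)
Expand: n^2 - 6n - 7


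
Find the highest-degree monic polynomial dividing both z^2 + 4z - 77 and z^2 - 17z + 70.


Factor each:
  z^2 + 4z - 77 = (z - 7)(z + 11)
  z^2 - 17z + 70 = (z - 7)(z - 10)
Common monic factor: z - 7


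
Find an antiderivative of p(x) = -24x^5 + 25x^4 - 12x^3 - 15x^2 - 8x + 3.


Reverse power rule on each term:
  ∫ -24x^5 dx = -4x^6
  ∫ 25x^4 dx = 5x^5
  ∫ -12x^3 dx = -3x^4
  ∫ -15x^2 dx = -5x^3
  ∫ -8x dx = -4x^2
  ∫ 3 dx = 3x
F(x) = -4x^6 + 5x^5 - 3x^4 - 5x^3 - 4x^2 + 3x + C


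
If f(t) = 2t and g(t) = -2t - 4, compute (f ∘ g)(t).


Substitute g(t) into f:
f(g(t)) = 2*(-2t - 4)
Expand and combine: -4t - 8


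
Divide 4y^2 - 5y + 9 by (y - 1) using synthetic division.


Synthetic division with c = 1. Coefficients: 4, -5, 9
Bring down 4.
  4 * 1 = 4; 4 - 5 = -1
  -1 * 1 = -1; -1 + 9 = 8
Quotient: 4y - 1, Remainder: 8


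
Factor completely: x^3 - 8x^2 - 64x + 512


Try integer roots (divisors of 512). x=8: p(8)=0.
Divide out (x - 8): quotient is x^2 - 64.
Factor the quadratic: (x + 8)(x - 8)
Result: (x - 8)(x + 8)(x - 8)


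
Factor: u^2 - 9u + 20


Roots satisfy r1 + r2 = -b/a = 9 and r1*r2 = c/a = 20.
So r1 = 5, r2 = 4.
u^2 - 9u + 20 = (u - r1)(u - r2) = (u - 5)(u - 4)


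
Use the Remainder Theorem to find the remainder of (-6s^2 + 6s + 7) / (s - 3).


By the Remainder Theorem, the remainder equals p(3):
  -6*(3)^2 = -54
  6*(3)^1 = 18
  constant: 7
Sum: -54 + 18 + 7 = -29


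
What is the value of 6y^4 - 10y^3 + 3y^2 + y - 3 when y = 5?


Using direct substitution:
  6 * (5)^4 = 3750
  -10 * (5)^3 = -1250
  3 * (5)^2 = 75
  1 * (5)^1 = 5
  constant: -3
Sum = 3750 - 1250 + 75 + 5 - 3 = 2577


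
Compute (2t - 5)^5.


Expand (2t - 5)^5 by repeated multiplication:
  (2t - 5)^2 = 4t^2 - 20t + 25
  (2t - 5)^3 = 8t^3 - 60t^2 + 150t - 125
  (2t - 5)^4 = 16t^4 - 160t^3 + 600t^2 - 1000t + 625
= 32t^5 - 400t^4 + 2000t^3 - 5000t^2 + 6250t - 3125


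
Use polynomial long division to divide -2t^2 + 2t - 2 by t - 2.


(-2t^2 + 2t - 2) / (t - 2)
Step 1: -2t * (t - 2) = -2t^2 + 4t; subtract.
Step 2: -2 * (t - 2) = -2t + 4; subtract.
Quotient: -2t - 2, Remainder: -6


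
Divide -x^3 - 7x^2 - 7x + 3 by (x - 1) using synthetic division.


Synthetic division with c = 1. Coefficients: -1, -7, -7, 3
Bring down -1.
  -1 * 1 = -1; -1 - 7 = -8
  -8 * 1 = -8; -8 - 7 = -15
  -15 * 1 = -15; -15 + 3 = -12
Quotient: -x^2 - 8x - 15, Remainder: -12


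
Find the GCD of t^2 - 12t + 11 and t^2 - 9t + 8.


Factor each:
  t^2 - 12t + 11 = (t - 1)(t - 11)
  t^2 - 9t + 8 = (t - 1)(t - 8)
Common monic factor: t - 1


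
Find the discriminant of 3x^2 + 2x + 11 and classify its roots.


D = b^2 - 4ac = (2)^2 - 4(3)(11) = 4 - 132 = -128
Since D < 0: two complex conjugate roots (no real roots)


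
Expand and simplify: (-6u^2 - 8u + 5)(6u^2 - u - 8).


Distribute each term of the first polynomial:
  (-6u^2)(6u^2 - u - 8) = -36u^4 + 6u^3 + 48u^2
  (-8u)(6u^2 - u - 8) = -48u^3 + 8u^2 + 64u
  (5)(6u^2 - u - 8) = 30u^2 - 5u - 40
Sum: -36u^4 - 42u^3 + 86u^2 + 59u - 40


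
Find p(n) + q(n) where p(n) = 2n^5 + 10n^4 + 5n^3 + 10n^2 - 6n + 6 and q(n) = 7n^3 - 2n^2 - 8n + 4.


Align terms by degree and add:
  2n^5 + 10n^4 + 5n^3 + 10n^2 - 6n + 6
+ 7n^3 - 2n^2 - 8n + 4
= 2n^5 + 10n^4 + 12n^3 + 8n^2 - 14n + 10


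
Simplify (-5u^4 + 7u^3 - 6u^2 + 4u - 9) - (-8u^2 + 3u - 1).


Distribute the minus sign:
  (-5u^4 + 7u^3 - 6u^2 + 4u - 9)
- (-8u^2 + 3u - 1)
Negate second polynomial: 8u^2 - 3u + 1
Add: -5u^4 + 7u^3 + 2u^2 + u - 8


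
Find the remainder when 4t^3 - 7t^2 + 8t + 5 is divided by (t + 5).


By the Remainder Theorem, the remainder equals p(-5):
  4*(-5)^3 = -500
  -7*(-5)^2 = -175
  8*(-5)^1 = -40
  constant: 5
Sum: -500 - 175 - 40 + 5 = -710


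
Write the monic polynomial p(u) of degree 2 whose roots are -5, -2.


p(u) = (u + 5)(u + 2)
Expand: u^2 + 7u + 10


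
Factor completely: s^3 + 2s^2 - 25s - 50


Try integer roots (divisors of -50). s=-2: p(-2)=0.
Divide out (s + 2): quotient is s^2 - 25.
Factor the quadratic: (s - 5)(s + 5)
Result: (s + 2)(s - 5)(s + 5)


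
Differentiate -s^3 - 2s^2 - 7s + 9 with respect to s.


Apply the power rule term by term:
  d/ds(-s^3) = -3s^2
  d/ds(-2s^2) = -4s
  d/ds(-7s) = -7
  d/ds(9) = 0
p'(s) = -3s^2 - 4s - 7


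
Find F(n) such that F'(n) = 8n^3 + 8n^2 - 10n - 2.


Reverse power rule on each term:
  ∫ 8n^3 dn = 2n^4
  ∫ 8n^2 dn = (8/3)n^3
  ∫ -10n dn = -5n^2
  ∫ -2 dn = -2n
F(n) = 2n^4 + (8/3)n^3 - 5n^2 - 2n + C


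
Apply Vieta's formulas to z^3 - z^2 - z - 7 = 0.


Monic cubic z^3+bz^2+cz+d=0: sum=-b, pairwise sum=c, product=-d.
b=-1, c=-1, d=-7
r1+r2+r3 = 1
r1r2+r1r3+r2r3 = -1
r1r2r3 = 7


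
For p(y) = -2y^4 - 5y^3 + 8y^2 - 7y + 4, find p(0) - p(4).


p(0) = 4
p(4) = -728
p(0) - p(4) = 4 + 728 = 732


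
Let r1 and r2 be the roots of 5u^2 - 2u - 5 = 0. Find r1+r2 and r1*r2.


For au^2+bu+c=0: sum = -b/a, product = c/a.
a=5, b=-2, c=-5
Sum = -(-2)/5 = 2/5
Product = (-5)/5 = -1


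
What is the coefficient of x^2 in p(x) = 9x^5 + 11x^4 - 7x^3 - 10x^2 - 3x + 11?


Read off the coefficient of x^2: -10


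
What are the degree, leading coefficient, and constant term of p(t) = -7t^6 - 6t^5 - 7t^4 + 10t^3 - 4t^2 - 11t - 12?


Highest power of t is 6, with coefficient -7. Constant term is -12.
Degree = 6, leading coefficient = -7, constant term = -12


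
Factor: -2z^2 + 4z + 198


Roots satisfy r1 + r2 = -b/a = 2 and r1*r2 = c/a = -99.
So r1 = 11, r2 = -9.
-2z^2 + 4z + 198 = -2(z - r1)(z - r2) = -2(z - 11)(z + 9)


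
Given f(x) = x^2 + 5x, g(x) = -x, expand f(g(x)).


Substitute g(x) into f:
f(g(x)) = 1*(-x)^2 + 5*(-x)
(-x)^2 = x^2
Expand and combine: x^2 - 5x


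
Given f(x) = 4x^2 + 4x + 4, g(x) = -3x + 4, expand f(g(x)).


Substitute g(x) into f:
f(g(x)) = 4*(-3x + 4)^2 + 4*(-3x + 4) + 4
(-3x + 4)^2 = 9x^2 - 24x + 16
Expand and combine: 36x^2 - 108x + 84


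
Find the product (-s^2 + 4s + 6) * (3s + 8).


Distribute each term of the first polynomial:
  (-s^2)(3s + 8) = -3s^3 - 8s^2
  (4s)(3s + 8) = 12s^2 + 32s
  (6)(3s + 8) = 18s + 48
Sum: -3s^3 + 4s^2 + 50s + 48


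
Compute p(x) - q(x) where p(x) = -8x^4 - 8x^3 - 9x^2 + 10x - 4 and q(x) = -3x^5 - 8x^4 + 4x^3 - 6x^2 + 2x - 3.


Distribute the minus sign:
  (-8x^4 - 8x^3 - 9x^2 + 10x - 4)
- (-3x^5 - 8x^4 + 4x^3 - 6x^2 + 2x - 3)
Negate second polynomial: 3x^5 + 8x^4 - 4x^3 + 6x^2 - 2x + 3
Add: 3x^5 - 12x^3 - 3x^2 + 8x - 1


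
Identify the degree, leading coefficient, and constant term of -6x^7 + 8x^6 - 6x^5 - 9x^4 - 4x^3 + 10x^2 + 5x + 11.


Highest power of x is 7, with coefficient -6. Constant term is 11.
Degree = 7, leading coefficient = -6, constant term = 11


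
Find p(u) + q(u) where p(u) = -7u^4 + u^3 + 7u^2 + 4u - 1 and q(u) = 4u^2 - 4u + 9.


Align terms by degree and add:
  -7u^4 + u^3 + 7u^2 + 4u - 1
+ 4u^2 - 4u + 9
= -7u^4 + u^3 + 11u^2 + 8


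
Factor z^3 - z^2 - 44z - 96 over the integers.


Try integer roots (divisors of -96). z=-3: p(-3)=0.
Divide out (z + 3): quotient is z^2 - 4z - 32.
Factor the quadratic: (z - 8)(z + 4)
Result: (z + 3)(z - 8)(z + 4)


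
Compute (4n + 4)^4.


Expand (4n + 4)^4 by repeated multiplication:
  (4n + 4)^2 = 16n^2 + 32n + 16
  (4n + 4)^3 = 64n^3 + 192n^2 + 192n + 64
= 256n^4 + 1024n^3 + 1536n^2 + 1024n + 256


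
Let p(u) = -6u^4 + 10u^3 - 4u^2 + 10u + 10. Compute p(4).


Using direct substitution:
  -6 * (4)^4 = -1536
  10 * (4)^3 = 640
  -4 * (4)^2 = -64
  10 * (4)^1 = 40
  constant: 10
Sum = -1536 + 640 - 64 + 40 + 10 = -910


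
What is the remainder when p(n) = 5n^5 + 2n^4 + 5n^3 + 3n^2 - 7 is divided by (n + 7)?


By the Remainder Theorem, the remainder equals p(-7):
  5*(-7)^5 = -84035
  2*(-7)^4 = 4802
  5*(-7)^3 = -1715
  3*(-7)^2 = 147
  0*(-7)^1 = 0
  constant: -7
Sum: -84035 + 4802 - 1715 + 147 + 0 - 7 = -80808


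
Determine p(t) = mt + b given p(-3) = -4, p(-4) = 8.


p(t) = mt + b. Using p(-3)=-4, p(-4)=8:
m = (-4 - 8)/(-3 + 4) = -12/1 = -12
b = -4 - m*(-3) = -4 - 36 = -40
p(t) = -12t - 40


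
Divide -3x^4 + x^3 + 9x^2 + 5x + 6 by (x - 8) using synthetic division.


Synthetic division with c = 8. Coefficients: -3, 1, 9, 5, 6
Bring down -3.
  -3 * 8 = -24; -24 + 1 = -23
  -23 * 8 = -184; -184 + 9 = -175
  -175 * 8 = -1400; -1400 + 5 = -1395
  -1395 * 8 = -11160; -11160 + 6 = -11154
Quotient: -3x^3 - 23x^2 - 175x - 1395, Remainder: -11154


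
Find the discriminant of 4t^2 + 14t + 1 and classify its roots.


D = b^2 - 4ac = (14)^2 - 4(4)(1) = 196 - 16 = 180
Since D > 0: two distinct irrational roots


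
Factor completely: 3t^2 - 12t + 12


Roots satisfy r1 + r2 = -b/a = 4 and r1*r2 = c/a = 4.
So r1 = 2, r2 = 2.
3t^2 - 12t + 12 = 3(t - r1)(t - r2) = 3(t - 2)(t - 2)


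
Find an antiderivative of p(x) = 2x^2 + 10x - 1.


Reverse power rule on each term:
  ∫ 2x^2 dx = (2/3)x^3
  ∫ 10x dx = 5x^2
  ∫ -1 dx = -x
F(x) = (2/3)x^3 + 5x^2 - x + C


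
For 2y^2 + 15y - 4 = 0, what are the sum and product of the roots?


For ay^2+by+c=0: sum = -b/a, product = c/a.
a=2, b=15, c=-4
Sum = -(15)/2 = -15/2
Product = (-4)/2 = -2


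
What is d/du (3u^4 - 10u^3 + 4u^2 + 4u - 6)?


Apply the power rule term by term:
  d/du(3u^4) = 12u^3
  d/du(-10u^3) = -30u^2
  d/du(4u^2) = 8u
  d/du(4u) = 4
  d/du(-6) = 0
p'(u) = 12u^3 - 30u^2 + 8u + 4


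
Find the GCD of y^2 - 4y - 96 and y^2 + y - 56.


Factor each:
  y^2 - 4y - 96 = (y + 8)(y - 12)
  y^2 + y - 56 = (y + 8)(y - 7)
Common monic factor: y + 8


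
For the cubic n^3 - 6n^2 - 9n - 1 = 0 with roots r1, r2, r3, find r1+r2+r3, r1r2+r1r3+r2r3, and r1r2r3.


Monic cubic n^3+bn^2+cn+d=0: sum=-b, pairwise sum=c, product=-d.
b=-6, c=-9, d=-1
r1+r2+r3 = 6
r1r2+r1r3+r2r3 = -9
r1r2r3 = 1


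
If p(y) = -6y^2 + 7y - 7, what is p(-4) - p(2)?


p(-4) = -131
p(2) = -17
p(-4) - p(2) = -131 + 17 = -114


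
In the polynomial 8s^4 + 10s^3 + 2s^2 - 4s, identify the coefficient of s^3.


Read off the coefficient of s^3: 10


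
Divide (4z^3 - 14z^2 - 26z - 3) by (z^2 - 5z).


(4z^3 - 14z^2 - 26z - 3) / (z^2 - 5z)
Step 1: 4z * (z^2 - 5z) = 4z^3 - 20z^2; subtract.
Step 2: 6 * (z^2 - 5z) = 6z^2 - 30z; subtract.
Quotient: 4z + 6, Remainder: 4z - 3


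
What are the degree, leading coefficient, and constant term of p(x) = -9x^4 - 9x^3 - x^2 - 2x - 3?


Highest power of x is 4, with coefficient -9. Constant term is -3.
Degree = 4, leading coefficient = -9, constant term = -3


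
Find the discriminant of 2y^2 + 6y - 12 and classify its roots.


D = b^2 - 4ac = (6)^2 - 4(2)(-12) = 36 + 96 = 132
Since D > 0: two distinct irrational roots


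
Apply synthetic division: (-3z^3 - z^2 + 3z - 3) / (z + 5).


Synthetic division with c = -5. Coefficients: -3, -1, 3, -3
Bring down -3.
  -3 * -5 = 15; 15 - 1 = 14
  14 * -5 = -70; -70 + 3 = -67
  -67 * -5 = 335; 335 - 3 = 332
Quotient: -3z^2 + 14z - 67, Remainder: 332


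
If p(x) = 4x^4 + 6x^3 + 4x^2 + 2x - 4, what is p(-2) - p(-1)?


p(-2) = 24
p(-1) = -4
p(-2) - p(-1) = 24 + 4 = 28


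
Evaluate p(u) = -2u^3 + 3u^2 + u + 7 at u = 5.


Using direct substitution:
  -2 * (5)^3 = -250
  3 * (5)^2 = 75
  1 * (5)^1 = 5
  constant: 7
Sum = -250 + 75 + 5 + 7 = -163


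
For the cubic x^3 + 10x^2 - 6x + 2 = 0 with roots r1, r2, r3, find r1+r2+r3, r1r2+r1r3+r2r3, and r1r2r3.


Monic cubic x^3+bx^2+cx+d=0: sum=-b, pairwise sum=c, product=-d.
b=10, c=-6, d=2
r1+r2+r3 = -10
r1r2+r1r3+r2r3 = -6
r1r2r3 = -2


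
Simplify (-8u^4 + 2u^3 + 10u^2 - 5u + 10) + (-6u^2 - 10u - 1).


Align terms by degree and add:
  -8u^4 + 2u^3 + 10u^2 - 5u + 10
  -6u^2 - 10u - 1
= -8u^4 + 2u^3 + 4u^2 - 15u + 9


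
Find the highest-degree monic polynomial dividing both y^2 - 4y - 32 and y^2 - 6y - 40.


Factor each:
  y^2 - 4y - 32 = (y + 4)(y - 8)
  y^2 - 6y - 40 = (y + 4)(y - 10)
Common monic factor: y + 4


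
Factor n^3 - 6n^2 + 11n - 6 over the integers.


Try integer roots (divisors of -6). n=3: p(3)=0.
Divide out (n - 3): quotient is n^2 - 3n + 2.
Factor the quadratic: (n - 1)(n - 2)
Result: (n - 3)(n - 1)(n - 2)


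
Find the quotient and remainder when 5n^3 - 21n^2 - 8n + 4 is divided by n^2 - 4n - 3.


(5n^3 - 21n^2 - 8n + 4) / (n^2 - 4n - 3)
Step 1: 5n * (n^2 - 4n - 3) = 5n^3 - 20n^2 - 15n; subtract.
Step 2: -1 * (n^2 - 4n - 3) = -n^2 + 4n + 3; subtract.
Quotient: 5n - 1, Remainder: 3n + 1


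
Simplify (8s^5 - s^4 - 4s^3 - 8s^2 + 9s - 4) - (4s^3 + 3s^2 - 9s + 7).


Distribute the minus sign:
  (8s^5 - s^4 - 4s^3 - 8s^2 + 9s - 4)
- (4s^3 + 3s^2 - 9s + 7)
Negate second polynomial: -4s^3 - 3s^2 + 9s - 7
Add: 8s^5 - s^4 - 8s^3 - 11s^2 + 18s - 11


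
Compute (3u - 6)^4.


Expand (3u - 6)^4 by repeated multiplication:
  (3u - 6)^2 = 9u^2 - 36u + 36
  (3u - 6)^3 = 27u^3 - 162u^2 + 324u - 216
= 81u^4 - 648u^3 + 1944u^2 - 2592u + 1296


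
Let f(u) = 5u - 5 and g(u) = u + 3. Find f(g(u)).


Substitute g(u) into f:
f(g(u)) = 5*(u + 3) + (-5)
Expand and combine: 5u + 10


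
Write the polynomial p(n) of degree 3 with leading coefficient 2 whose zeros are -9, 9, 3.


p(n) = 2(n + 9)(n - 9)(n - 3)
Expand: 2n^3 - 6n^2 - 162n + 486


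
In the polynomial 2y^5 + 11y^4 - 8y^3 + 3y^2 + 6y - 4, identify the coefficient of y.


Read off the coefficient of y: 6


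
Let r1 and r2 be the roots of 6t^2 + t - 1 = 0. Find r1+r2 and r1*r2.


For at^2+bt+c=0: sum = -b/a, product = c/a.
a=6, b=1, c=-1
Sum = -(1)/6 = -1/6
Product = (-1)/6 = -1/6


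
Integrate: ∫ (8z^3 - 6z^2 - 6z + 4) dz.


Reverse power rule on each term:
  ∫ 8z^3 dz = 2z^4
  ∫ -6z^2 dz = -2z^3
  ∫ -6z dz = -3z^2
  ∫ 4 dz = 4z
F(z) = 2z^4 - 2z^3 - 3z^2 + 4z + C


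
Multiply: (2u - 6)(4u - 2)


Distribute each term of the first polynomial:
  (2u)(4u - 2) = 8u^2 - 4u
  (-6)(4u - 2) = -24u + 12
Sum: 8u^2 - 28u + 12


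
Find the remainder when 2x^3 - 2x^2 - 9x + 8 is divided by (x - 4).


By the Remainder Theorem, the remainder equals p(4):
  2*(4)^3 = 128
  -2*(4)^2 = -32
  -9*(4)^1 = -36
  constant: 8
Sum: 128 - 32 - 36 + 8 = 68


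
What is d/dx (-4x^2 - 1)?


Apply the power rule term by term:
  d/dx(-4x^2) = -8x
  d/dx(-1) = 0
p'(x) = -8x


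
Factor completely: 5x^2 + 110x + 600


Roots satisfy r1 + r2 = -b/a = -22 and r1*r2 = c/a = 120.
So r1 = -10, r2 = -12.
5x^2 + 110x + 600 = 5(x - r1)(x - r2) = 5(x + 10)(x + 12)


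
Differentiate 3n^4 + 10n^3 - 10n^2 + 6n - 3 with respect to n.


Apply the power rule term by term:
  d/dn(3n^4) = 12n^3
  d/dn(10n^3) = 30n^2
  d/dn(-10n^2) = -20n
  d/dn(6n) = 6
  d/dn(-3) = 0
p'(n) = 12n^3 + 30n^2 - 20n + 6


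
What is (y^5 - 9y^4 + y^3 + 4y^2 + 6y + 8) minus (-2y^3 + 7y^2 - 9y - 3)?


Distribute the minus sign:
  (y^5 - 9y^4 + y^3 + 4y^2 + 6y + 8)
- (-2y^3 + 7y^2 - 9y - 3)
Negate second polynomial: 2y^3 - 7y^2 + 9y + 3
Add: y^5 - 9y^4 + 3y^3 - 3y^2 + 15y + 11


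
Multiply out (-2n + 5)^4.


Expand (-2n + 5)^4 by repeated multiplication:
  (-2n + 5)^2 = 4n^2 - 20n + 25
  (-2n + 5)^3 = -8n^3 + 60n^2 - 150n + 125
= 16n^4 - 160n^3 + 600n^2 - 1000n + 625


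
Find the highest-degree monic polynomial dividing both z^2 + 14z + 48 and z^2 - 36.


Factor each:
  z^2 + 14z + 48 = (z + 6)(z + 8)
  z^2 - 36 = (z + 6)(z - 6)
Common monic factor: z + 6


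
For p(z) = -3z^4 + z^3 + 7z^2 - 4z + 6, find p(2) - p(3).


p(2) = -14
p(3) = -159
p(2) - p(3) = -14 + 159 = 145


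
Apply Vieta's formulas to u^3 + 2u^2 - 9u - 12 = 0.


Monic cubic u^3+bu^2+cu+d=0: sum=-b, pairwise sum=c, product=-d.
b=2, c=-9, d=-12
r1+r2+r3 = -2
r1r2+r1r3+r2r3 = -9
r1r2r3 = 12


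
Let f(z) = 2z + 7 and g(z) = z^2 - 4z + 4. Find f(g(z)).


Substitute g(z) into f:
f(g(z)) = 2*(z^2 - 4z + 4) + 7
Expand and combine: 2z^2 - 8z + 15


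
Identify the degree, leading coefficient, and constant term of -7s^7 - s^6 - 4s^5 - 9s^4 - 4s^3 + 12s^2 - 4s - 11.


Highest power of s is 7, with coefficient -7. Constant term is -11.
Degree = 7, leading coefficient = -7, constant term = -11


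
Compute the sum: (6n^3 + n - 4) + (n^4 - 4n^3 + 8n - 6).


Align terms by degree and add:
  6n^3 + n - 4
+ n^4 - 4n^3 + 8n - 6
= n^4 + 2n^3 + 9n - 10


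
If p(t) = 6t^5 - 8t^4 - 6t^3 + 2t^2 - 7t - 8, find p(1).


Using direct substitution:
  6 * (1)^5 = 6
  -8 * (1)^4 = -8
  -6 * (1)^3 = -6
  2 * (1)^2 = 2
  -7 * (1)^1 = -7
  constant: -8
Sum = 6 - 8 - 6 + 2 - 7 - 8 = -21


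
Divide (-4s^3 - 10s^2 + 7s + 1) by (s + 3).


(-4s^3 - 10s^2 + 7s + 1) / (s + 3)
Step 1: -4s^2 * (s + 3) = -4s^3 - 12s^2; subtract.
Step 2: 2s * (s + 3) = 2s^2 + 6s; subtract.
Step 3: 1 * (s + 3) = s + 3; subtract.
Quotient: -4s^2 + 2s + 1, Remainder: -2


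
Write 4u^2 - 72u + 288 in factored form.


Roots satisfy r1 + r2 = -b/a = 18 and r1*r2 = c/a = 72.
So r1 = 6, r2 = 12.
4u^2 - 72u + 288 = 4(u - r1)(u - r2) = 4(u - 6)(u - 12)


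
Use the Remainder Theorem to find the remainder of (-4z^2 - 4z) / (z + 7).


By the Remainder Theorem, the remainder equals p(-7):
  -4*(-7)^2 = -196
  -4*(-7)^1 = 28
  constant: 0
Sum: -196 + 28 + 0 = -168


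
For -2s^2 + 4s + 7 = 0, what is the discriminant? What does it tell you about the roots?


D = b^2 - 4ac = (4)^2 - 4(-2)(7) = 16 + 56 = 72
Since D > 0: two distinct irrational roots


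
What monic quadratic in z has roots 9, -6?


p(z) = (z - 9)(z + 6)
Expand: z^2 - 3z - 54


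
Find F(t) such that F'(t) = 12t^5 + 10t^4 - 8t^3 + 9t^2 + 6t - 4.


Reverse power rule on each term:
  ∫ 12t^5 dt = 2t^6
  ∫ 10t^4 dt = 2t^5
  ∫ -8t^3 dt = -2t^4
  ∫ 9t^2 dt = 3t^3
  ∫ 6t dt = 3t^2
  ∫ -4 dt = -4t
F(t) = 2t^6 + 2t^5 - 2t^4 + 3t^3 + 3t^2 - 4t + C


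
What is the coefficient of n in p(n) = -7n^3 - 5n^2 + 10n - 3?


Read off the coefficient of n: 10


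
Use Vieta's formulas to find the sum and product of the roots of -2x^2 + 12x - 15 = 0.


For ax^2+bx+c=0: sum = -b/a, product = c/a.
a=-2, b=12, c=-15
Sum = -(12)/-2 = 6
Product = (-15)/-2 = 15/2


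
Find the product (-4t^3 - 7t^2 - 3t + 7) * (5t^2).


Distribute each term of the first polynomial:
  (-4t^3)(5t^2) = -20t^5
  (-7t^2)(5t^2) = -35t^4
  (-3t)(5t^2) = -15t^3
  (7)(5t^2) = 35t^2
Sum: -20t^5 - 35t^4 - 15t^3 + 35t^2


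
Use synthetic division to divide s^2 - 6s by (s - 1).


Synthetic division with c = 1. Coefficients: 1, -6, 0
Bring down 1.
  1 * 1 = 1; 1 - 6 = -5
  -5 * 1 = -5; -5 + 0 = -5
Quotient: s - 5, Remainder: -5


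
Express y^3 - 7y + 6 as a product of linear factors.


Try integer roots (divisors of 6). y=2: p(2)=0.
Divide out (y - 2): quotient is y^2 + 2y - 3.
Factor the quadratic: (y + 3)(y - 1)
Result: (y - 2)(y + 3)(y - 1)


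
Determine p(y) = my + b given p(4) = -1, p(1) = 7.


p(y) = my + b. Using p(4)=-1, p(1)=7:
m = (-1 - 7)/(4 - 1) = -8/3 = -8/3
b = -1 - m*(4) = -1 + 32/3 = 29/3
p(y) = -(8/3)y + (29/3)


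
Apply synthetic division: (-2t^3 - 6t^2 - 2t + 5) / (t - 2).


Synthetic division with c = 2. Coefficients: -2, -6, -2, 5
Bring down -2.
  -2 * 2 = -4; -4 - 6 = -10
  -10 * 2 = -20; -20 - 2 = -22
  -22 * 2 = -44; -44 + 5 = -39
Quotient: -2t^2 - 10t - 22, Remainder: -39


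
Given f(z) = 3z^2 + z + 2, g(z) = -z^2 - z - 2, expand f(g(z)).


Substitute g(z) into f:
f(g(z)) = 3*(-z^2 - z - 2)^2 + 1*(-z^2 - z - 2) + 2
(-z^2 - z - 2)^2 = z^4 + 2z^3 + 5z^2 + 4z + 4
Expand and combine: 3z^4 + 6z^3 + 14z^2 + 11z + 12


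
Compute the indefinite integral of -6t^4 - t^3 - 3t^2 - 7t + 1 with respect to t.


Reverse power rule on each term:
  ∫ -6t^4 dt = -(6/5)t^5
  ∫ -t^3 dt = -(1/4)t^4
  ∫ -3t^2 dt = -t^3
  ∫ -7t dt = -(7/2)t^2
  ∫ 1 dt = t
F(t) = -(6/5)t^5 - (1/4)t^4 - t^3 - (7/2)t^2 + t + C


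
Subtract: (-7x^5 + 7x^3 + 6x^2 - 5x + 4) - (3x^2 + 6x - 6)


Distribute the minus sign:
  (-7x^5 + 7x^3 + 6x^2 - 5x + 4)
- (3x^2 + 6x - 6)
Negate second polynomial: -3x^2 - 6x + 6
Add: -7x^5 + 7x^3 + 3x^2 - 11x + 10


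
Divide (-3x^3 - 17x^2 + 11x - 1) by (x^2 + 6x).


(-3x^3 - 17x^2 + 11x - 1) / (x^2 + 6x)
Step 1: -3x * (x^2 + 6x) = -3x^3 - 18x^2; subtract.
Step 2: 1 * (x^2 + 6x) = x^2 + 6x; subtract.
Quotient: -3x + 1, Remainder: 5x - 1


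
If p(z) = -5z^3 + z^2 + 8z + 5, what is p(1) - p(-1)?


p(1) = 9
p(-1) = 3
p(1) - p(-1) = 9 - 3 = 6


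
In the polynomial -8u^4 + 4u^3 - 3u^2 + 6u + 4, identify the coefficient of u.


Read off the coefficient of u: 6


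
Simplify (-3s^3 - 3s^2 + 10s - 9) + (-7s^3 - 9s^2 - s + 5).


Align terms by degree and add:
  -3s^3 - 3s^2 + 10s - 9
  -7s^3 - 9s^2 - s + 5
= -10s^3 - 12s^2 + 9s - 4


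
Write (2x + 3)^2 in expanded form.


Expand (2x + 3)^2 by repeated multiplication:
= 4x^2 + 12x + 9


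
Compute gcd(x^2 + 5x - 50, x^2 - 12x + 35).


Factor each:
  x^2 + 5x - 50 = (x - 5)(x + 10)
  x^2 - 12x + 35 = (x - 5)(x - 7)
Common monic factor: x - 5


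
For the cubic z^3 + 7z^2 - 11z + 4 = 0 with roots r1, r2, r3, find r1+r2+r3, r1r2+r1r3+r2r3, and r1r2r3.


Monic cubic z^3+bz^2+cz+d=0: sum=-b, pairwise sum=c, product=-d.
b=7, c=-11, d=4
r1+r2+r3 = -7
r1r2+r1r3+r2r3 = -11
r1r2r3 = -4


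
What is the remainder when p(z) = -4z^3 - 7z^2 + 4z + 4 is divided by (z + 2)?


By the Remainder Theorem, the remainder equals p(-2):
  -4*(-2)^3 = 32
  -7*(-2)^2 = -28
  4*(-2)^1 = -8
  constant: 4
Sum: 32 - 28 - 8 + 4 = 0


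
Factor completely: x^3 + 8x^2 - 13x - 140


Try integer roots (divisors of -140). x=4: p(4)=0.
Divide out (x - 4): quotient is x^2 + 12x + 35.
Factor the quadratic: (x + 5)(x + 7)
Result: (x - 4)(x + 5)(x + 7)


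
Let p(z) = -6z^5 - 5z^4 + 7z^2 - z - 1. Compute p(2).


Using direct substitution:
  -6 * (2)^5 = -192
  -5 * (2)^4 = -80
  0 * (2)^3 = 0
  7 * (2)^2 = 28
  -1 * (2)^1 = -2
  constant: -1
Sum = -192 - 80 + 0 + 28 - 2 - 1 = -247


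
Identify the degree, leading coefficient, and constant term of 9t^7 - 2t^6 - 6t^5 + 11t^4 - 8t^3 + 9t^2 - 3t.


Highest power of t is 7, with coefficient 9. Constant term is 0.
Degree = 7, leading coefficient = 9, constant term = 0


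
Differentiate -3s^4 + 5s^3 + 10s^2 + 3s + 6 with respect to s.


Apply the power rule term by term:
  d/ds(-3s^4) = -12s^3
  d/ds(5s^3) = 15s^2
  d/ds(10s^2) = 20s
  d/ds(3s) = 3
  d/ds(6) = 0
p'(s) = -12s^3 + 15s^2 + 20s + 3


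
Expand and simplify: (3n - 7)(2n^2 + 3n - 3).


Distribute each term of the first polynomial:
  (3n)(2n^2 + 3n - 3) = 6n^3 + 9n^2 - 9n
  (-7)(2n^2 + 3n - 3) = -14n^2 - 21n + 21
Sum: 6n^3 - 5n^2 - 30n + 21
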